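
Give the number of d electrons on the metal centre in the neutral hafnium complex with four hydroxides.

Ligand charges: each hydroxide is −1. With an overall charge of 0 the hafnium centre must be in the +4 oxidation state.
Hafnium is a group-4 element; Hf(IV) is therefore d⁰.

d0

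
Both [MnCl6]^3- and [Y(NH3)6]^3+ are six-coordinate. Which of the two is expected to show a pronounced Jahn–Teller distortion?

[MnCl6]^3-

[MnCl6]^3-: Each chloride is −1; balancing the −3 overall charge requires Mn(III). Group 7 minus oxidation state 3 gives a d⁴ configuration. Chloride is a weak-field ligand for a first-row metal, so the complex is high-spin. The t₂g³e_g¹ (high-spin) configuration has an unevenly filled e_g set; the Jahn–Teller theorem predicts a tetragonal distortion (typically axial elongation) to lift the degeneracy.
[Y(NH3)6]^3+: Ammonia is neutral; balancing the +3 overall charge requires Y(III). Group 3 minus oxidation state 3 gives a d⁰ configuration. The d⁰ configuration leaves the e_g set evenly filled (or empty) — no strong Jahn–Teller driving force.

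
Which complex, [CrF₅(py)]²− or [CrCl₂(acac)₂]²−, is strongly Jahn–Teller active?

[CrCl₂(acac)₂]²−

[CrF₅(py)]²−: Summing ligand charges against the −2 overall charge gives an oxidation state of +3 for chromium. Cr sits in group 6, so the d-electron count is 6 − 3 = 3. The d³ configuration leaves the e_g set evenly filled (or empty) — no strong Jahn–Teller driving force.
[CrCl₂(acac)₂]²−: Summing ligand charges against the −2 overall charge gives an oxidation state of +2 for chromium. Cr sits in group 6, so the d-electron count is 6 − 2 = 4. Acetylacetonate and chloride are weak-field ligands for a first-row metal, so the complex is high-spin. The t₂g³e_g¹ (high-spin) configuration has an unevenly filled e_g set; the Jahn–Teller theorem predicts a tetragonal distortion (typically axial elongation) to lift the degeneracy.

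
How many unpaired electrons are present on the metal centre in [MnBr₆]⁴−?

5 unpaired electrons

Summing ligand charges against the −4 overall charge gives an oxidation state of +2 for manganese.
Mn sits in group 7, so the d-electron count is 7 − 2 = 5.
The spin state decides the count: Bromide is a weak-field ligand for a first-row metal, so the complex is high-spin.
An octahedral high-spin d⁵ ion is t₂g³e_g², giving 5 unpaired electrons.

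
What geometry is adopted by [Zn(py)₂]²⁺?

linear

Ligand charges: pyridine is neutral. With an overall charge of +2 the zinc centre must be in the +2 oxidation state.
Zn sits in group 12, so the d-electron count is 12 − 2 = 10.
With 2 monodentate ligands the coordination number is 2.
A d¹⁰ ion with only two ligands adopts a linear arrangement (sp hybridisation; no CFSE preference).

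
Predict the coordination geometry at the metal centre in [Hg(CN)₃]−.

trigonal planar

Ligand charges: each cyanide is −1. With an overall charge of −1 the mercury centre must be in the +2 oxidation state.
Mercury is a group-12 element; Hg(II) is therefore d¹⁰.
With 3 monodentate ligands the coordination number is 3.
Three ligands around a d¹⁰ centre minimise repulsion in a trigonal-planar arrangement.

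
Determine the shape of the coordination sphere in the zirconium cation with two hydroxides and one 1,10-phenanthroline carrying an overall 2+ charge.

tetrahedral

Summing ligand charges against the +2 overall charge gives an oxidation state of +4 for zirconium.
Group 4 minus oxidation state 4 gives a d⁰ configuration.
Counting donor atoms: 2×hydroxide (monodentate) → 2 donors; 1×1,10-phenanthroline (bidentate) → 2 donors. Coordination number = 4.
A d⁰ ion has no crystal-field stabilisation preference between square planar and tetrahedral, so four ligands adopt the sterically favoured tetrahedral geometry.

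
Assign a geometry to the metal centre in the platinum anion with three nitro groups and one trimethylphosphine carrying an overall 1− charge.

Summing ligand charges against the −1 overall charge gives an oxidation state of +2 for platinum.
Pt sits in group 10, so the d-electron count is 10 − 2 = 8.
Coordination number: 4.
A 5d d⁸ ion has a large crystal-field splitting; square planar leaves the high-energy d_{x²−y²} orbital empty and maximises CFSE.

square planar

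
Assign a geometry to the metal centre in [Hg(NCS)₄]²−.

Summing ligand charges against the −2 overall charge gives an oxidation state of +2 for mercury.
Hg sits in group 12, so the d-electron count is 12 − 2 = 10.
Coordination number: 4.
A d¹⁰ ion has no crystal-field stabilisation preference between square planar and tetrahedral, so four ligands adopt the sterically favoured tetrahedral geometry.

tetrahedral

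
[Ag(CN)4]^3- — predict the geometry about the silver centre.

Ligand charges: each cyanide is −1. With an overall charge of −3 the silver centre must be in the +1 oxidation state.
Silver is a group-11 element; Ag(I) is therefore d¹⁰.
With 4 monodentate ligands the coordination number is 4.
A d¹⁰ ion has no crystal-field stabilisation preference between square planar and tetrahedral, so four ligands adopt the sterically favoured tetrahedral geometry.

tetrahedral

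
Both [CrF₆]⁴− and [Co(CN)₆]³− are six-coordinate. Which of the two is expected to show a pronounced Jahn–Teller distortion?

[CrF₆]⁴−: Summing ligand charges against the −4 overall charge gives an oxidation state of +2 for chromium. Chromium is a group-6 element; Cr(II) is therefore d⁴. Fluoride is a weak-field ligand for a first-row metal, so the complex is high-spin. The t₂g³e_g¹ (high-spin) configuration has an unevenly filled e_g set; the Jahn–Teller theorem predicts a tetragonal distortion (typically axial elongation) to lift the degeneracy.
[Co(CN)₆]³−: Summing ligand charges against the −3 overall charge gives an oxidation state of +3 for cobalt. Co sits in group 9, so the d-electron count is 9 − 3 = 6. Co(III) has an exceptionally large octahedral splitting and is low-spin with essentially every ligand except fluoride. The d⁶ configuration leaves the e_g set evenly filled (or empty) — no strong Jahn–Teller driving force.

[CrF₆]⁴−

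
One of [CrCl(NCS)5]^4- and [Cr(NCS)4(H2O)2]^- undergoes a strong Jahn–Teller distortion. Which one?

[CrCl(NCS)5]^4-: Ligand charges: each chloride is −1; each isothiocyanate is −1. With an overall charge of −4 the chromium centre must be in the +2 oxidation state. Chromium is a group-6 element; Cr(II) is therefore d⁴. Chloride and isothiocyanate are weak-field ligands for a first-row metal, so the complex is high-spin. The t₂g³e_g¹ (high-spin) configuration has an unevenly filled e_g set; the Jahn–Teller theorem predicts a tetragonal distortion (typically axial elongation) to lift the degeneracy.
[Cr(NCS)4(H2O)2]^-: Ligand charges: each isothiocyanate is −1; water is neutral. With an overall charge of −1 the chromium centre must be in the +3 oxidation state. Cr sits in group 6, so the d-electron count is 6 − 3 = 3. The d³ configuration leaves the e_g set evenly filled (or empty) — no strong Jahn–Teller driving force.

[CrCl(NCS)5]^4-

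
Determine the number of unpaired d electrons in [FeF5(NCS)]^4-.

Each fluoride is −1; each isothiocyanate is −1; balancing the −4 overall charge requires Fe(II).
Group 8 minus oxidation state 2 gives a d⁶ configuration.
The spin state decides the count: Fluoride and isothiocyanate are weak-field ligands for a first-row metal, so the complex is high-spin.
An octahedral high-spin d⁶ ion is t₂g⁴e_g², giving 4 unpaired electrons.

4 unpaired electrons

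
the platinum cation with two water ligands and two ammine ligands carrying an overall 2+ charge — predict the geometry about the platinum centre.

Ligand charges: water is neutral; ammonia is neutral. With an overall charge of +2 the platinum centre must be in the +2 oxidation state.
Pt sits in group 10, so the d-electron count is 10 − 2 = 8.
Coordination number: 4.
A 5d d⁸ ion has a large crystal-field splitting; square planar leaves the high-energy d_{x²−y²} orbital empty and maximises CFSE.

square planar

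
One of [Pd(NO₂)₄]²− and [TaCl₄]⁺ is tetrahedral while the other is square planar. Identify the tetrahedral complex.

For [Pd(NO₂)₄]²−: Each nitro (N-bound nitrite) is −1; balancing the −2 overall charge requires Pd(II). Pd sits in group 10, so the d-electron count is 10 − 2 = 8. A 4d d⁸ ion has a large crystal-field splitting; square planar leaves the high-energy d_{x²−y²} orbital empty and maximises CFSE. → square planar.
For [TaCl₄]⁺: Summing ligand charges against the +1 overall charge gives an oxidation state of +5 for tantalum. Tantalum is a group-5 element; Ta(V) is therefore d⁰. A d⁰ ion has no crystal-field stabilisation preference between square planar and tetrahedral, so four ligands adopt the sterically favoured tetrahedral geometry. → tetrahedral.

[TaCl₄]⁺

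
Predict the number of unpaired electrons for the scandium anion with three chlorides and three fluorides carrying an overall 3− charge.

Each chloride is −1; each fluoride is −1; balancing the −3 overall charge requires Sc(III).
Group 3 minus oxidation state 3 gives a d⁰ configuration.
In an octahedral field the d⁰ configuration is t₂g⁰e_g⁰, giving 0 unpaired electrons.

0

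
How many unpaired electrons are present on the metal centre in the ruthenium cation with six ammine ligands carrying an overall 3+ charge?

Ammonia is neutral; balancing the +3 overall charge requires Ru(III).
Ru sits in group 8, so the d-electron count is 8 − 3 = 5.
The spin state decides the count: a 4d ion has a large Δₒ and is invariably low-spin.
An octahedral low-spin d⁵ ion is t₂g⁵e_g⁰, giving 1 unpaired electron.

1 unpaired electron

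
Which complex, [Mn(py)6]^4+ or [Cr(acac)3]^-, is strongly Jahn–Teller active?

[Cr(acac)3]^-

[Mn(py)6]^4+: Ligand charges: pyridine is neutral. With an overall charge of +4 the manganese centre must be in the +4 oxidation state. Manganese is a group-7 element; Mn(IV) is therefore d³. The d³ configuration leaves the e_g set evenly filled (or empty) — no strong Jahn–Teller driving force.
[Cr(acac)3]^-: Each acetylacetonate is −1; balancing the −1 overall charge requires Cr(II). Group 6 minus oxidation state 2 gives a d⁴ configuration. Acetylacetonate is a weak-field ligand for a first-row metal, so the complex is high-spin. The t₂g³e_g¹ (high-spin) configuration has an unevenly filled e_g set; the Jahn–Teller theorem predicts a tetragonal distortion (typically axial elongation) to lift the degeneracy.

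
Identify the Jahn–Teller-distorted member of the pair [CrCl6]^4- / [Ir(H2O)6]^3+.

[CrCl6]^4-

[CrCl6]^4-: Ligand charges: each chloride is −1. With an overall charge of −4 the chromium centre must be in the +2 oxidation state. Cr sits in group 6, so the d-electron count is 6 − 2 = 4. Chloride is a weak-field ligand for a first-row metal, so the complex is high-spin. The t₂g³e_g¹ (high-spin) configuration has an unevenly filled e_g set; the Jahn–Teller theorem predicts a tetragonal distortion (typically axial elongation) to lift the degeneracy.
[Ir(H2O)6]^3+: Summing ligand charges against the +3 overall charge gives an oxidation state of +3 for iridium. Ir sits in group 9, so the d-electron count is 9 − 3 = 6. A 5d ion has a large Δₒ and is invariably low-spin. The d⁶ configuration leaves the e_g set evenly filled (or empty) — no strong Jahn–Teller driving force.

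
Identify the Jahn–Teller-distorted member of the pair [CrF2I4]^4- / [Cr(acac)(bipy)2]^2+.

[CrF2I4]^4-: Summing ligand charges against the −4 overall charge gives an oxidation state of +2 for chromium. Chromium is a group-6 element; Cr(II) is therefore d⁴. Fluoride and iodide are weak-field ligands for a first-row metal, so the complex is high-spin. The t₂g³e_g¹ (high-spin) configuration has an unevenly filled e_g set; the Jahn–Teller theorem predicts a tetragonal distortion (typically axial elongation) to lift the degeneracy.
[Cr(acac)(bipy)2]^2+: Each acetylacetonate is −1; 2,2′-bipyridine is neutral; balancing the +2 overall charge requires Cr(III). Cr sits in group 6, so the d-electron count is 6 − 3 = 3. The d³ configuration leaves the e_g set evenly filled (or empty) — no strong Jahn–Teller driving force.

[CrF2I4]^4-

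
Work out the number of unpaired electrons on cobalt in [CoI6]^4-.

3 unpaired electrons

Each iodide is −1; balancing the −4 overall charge requires Co(II).
Co sits in group 9, so the d-electron count is 9 − 2 = 7.
The spin state decides the count: Iodide is a weak-field ligand for a first-row metal, so the complex is high-spin.
An octahedral high-spin d⁷ ion is t₂g⁵e_g², giving 3 unpaired electrons.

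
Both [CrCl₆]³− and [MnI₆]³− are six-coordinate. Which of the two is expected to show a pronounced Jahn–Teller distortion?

[MnI₆]³−

[CrCl₆]³−: Ligand charges: each chloride is −1. With an overall charge of −3 the chromium centre must be in the +3 oxidation state. Group 6 minus oxidation state 3 gives a d³ configuration. The d³ configuration leaves the e_g set evenly filled (or empty) — no strong Jahn–Teller driving force.
[MnI₆]³−: Summing ligand charges against the −3 overall charge gives an oxidation state of +3 for manganese. Group 7 minus oxidation state 3 gives a d⁴ configuration. Iodide is a weak-field ligand for a first-row metal, so the complex is high-spin. The t₂g³e_g¹ (high-spin) configuration has an unevenly filled e_g set; the Jahn–Teller theorem predicts a tetragonal distortion (typically axial elongation) to lift the degeneracy.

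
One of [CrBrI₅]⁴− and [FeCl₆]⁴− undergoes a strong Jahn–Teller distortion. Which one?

[CrBrI₅]⁴−: Each bromide is −1; each iodide is −1; balancing the −4 overall charge requires Cr(II). Chromium is a group-6 element; Cr(II) is therefore d⁴. Bromide and iodide are weak-field ligands for a first-row metal, so the complex is high-spin. The t₂g³e_g¹ (high-spin) configuration has an unevenly filled e_g set; the Jahn–Teller theorem predicts a tetragonal distortion (typically axial elongation) to lift the degeneracy.
[FeCl₆]⁴−: Summing ligand charges against the −4 overall charge gives an oxidation state of +2 for iron. Fe sits in group 8, so the d-electron count is 8 − 2 = 6. Chloride is a weak-field ligand for a first-row metal, so the complex is high-spin. The d⁶ configuration leaves the e_g set evenly filled (or empty) — no strong Jahn–Teller driving force.

[CrBrI₅]⁴−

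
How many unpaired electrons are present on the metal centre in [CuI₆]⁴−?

Each iodide is −1; balancing the −4 overall charge requires Cu(II).
Cu sits in group 11, so the d-electron count is 11 − 2 = 9.
In an octahedral field the d⁹ configuration is t₂g⁶e_g³ (only one arrangement possible), giving 1 unpaired electron.

1 unpaired electron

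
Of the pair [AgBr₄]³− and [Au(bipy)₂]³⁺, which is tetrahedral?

For [AgBr₄]³−: Summing ligand charges against the −3 overall charge gives an oxidation state of +1 for silver. Ag sits in group 11, so the d-electron count is 11 − 1 = 10. A d¹⁰ ion has no crystal-field stabilisation preference between square planar and tetrahedral, so four ligands adopt the sterically favoured tetrahedral geometry. → tetrahedral.
For [Au(bipy)₂]³⁺: Summing ligand charges against the +3 overall charge gives an oxidation state of +3 for gold. Group 11 minus oxidation state 3 gives a d⁸ configuration. A 5d d⁸ ion has a large crystal-field splitting; square planar leaves the high-energy d_{x²−y²} orbital empty and maximises CFSE. → square planar.

[AgBr₄]³−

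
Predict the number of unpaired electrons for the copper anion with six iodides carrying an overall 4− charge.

1

Summing ligand charges against the −4 overall charge gives an oxidation state of +2 for copper.
Copper is a group-11 element; Cu(II) is therefore d⁹.
In an octahedral field the d⁹ configuration is t₂g⁶e_g³ (only one arrangement possible), giving 1 unpaired electron.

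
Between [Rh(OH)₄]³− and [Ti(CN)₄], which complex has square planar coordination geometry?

For [Rh(OH)₄]³−: Each hydroxide is −1; balancing the −3 overall charge requires Rh(I). Rhodium is a group-9 element; Rh(I) is therefore d⁸. A 4d d⁸ ion has a large crystal-field splitting; square planar leaves the high-energy d_{x²−y²} orbital empty and maximises CFSE. → square planar.
For [Ti(CN)₄]: Each cyanide is −1; balancing the 0 overall charge requires Ti(IV). Group 4 minus oxidation state 4 gives a d⁰ configuration. A d⁰ ion has no crystal-field stabilisation preference between square planar and tetrahedral, so four ligands adopt the sterically favoured tetrahedral geometry. → tetrahedral.

[Rh(OH)₄]³−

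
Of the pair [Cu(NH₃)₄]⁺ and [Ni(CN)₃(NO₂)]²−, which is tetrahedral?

[Cu(NH₃)₄]⁺

For [Cu(NH₃)₄]⁺: Ammonia is neutral; balancing the +1 overall charge requires Cu(I). Cu sits in group 11, so the d-electron count is 11 − 1 = 10. A d¹⁰ ion has no crystal-field stabilisation preference between square planar and tetrahedral, so four ligands adopt the sterically favoured tetrahedral geometry. → tetrahedral.
For [Ni(CN)₃(NO₂)]²−: Summing ligand charges against the −2 overall charge gives an oxidation state of +2 for nickel. Nickel is a group-10 element; Ni(II) is therefore d⁸. Cyanide and nitro (N-bound nitrite) are strong-field ligands (high in the spectrochemical series). A 3d d⁸ ion with strong-field ligands gains enough CFSE to favour square planar over tetrahedral. → square planar.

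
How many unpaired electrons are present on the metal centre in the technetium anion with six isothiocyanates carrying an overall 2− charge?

Summing ligand charges against the −2 overall charge gives an oxidation state of +4 for technetium.
Technetium is a group-7 element; Tc(IV) is therefore d³.
In an octahedral field the d³ configuration is t₂g³e_g⁰ (only one arrangement possible), giving 3 unpaired electrons.

3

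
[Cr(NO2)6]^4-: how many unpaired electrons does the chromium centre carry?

Each nitro (N-bound nitrite) is −1; balancing the −4 overall charge requires Cr(II).
Chromium is a group-6 element; Cr(II) is therefore d⁴.
The spin state decides the count: Nitro (N-bound nitrite) is a strong-field ligand (high in the spectrochemical series) for a first-row metal, so the complex is low-spin.
An octahedral low-spin d⁴ ion is t₂g⁴e_g⁰, giving 2 unpaired electrons.

2 unpaired electrons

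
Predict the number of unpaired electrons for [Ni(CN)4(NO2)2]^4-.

2

Ligand charges: each cyanide is −1; each nitro (N-bound nitrite) is −1. With an overall charge of −4 the nickel centre must be in the +2 oxidation state.
Nickel is a group-10 element; Ni(II) is therefore d⁸.
In an octahedral field the d⁸ configuration is t₂g⁶e_g² (only one arrangement possible), giving 2 unpaired electrons.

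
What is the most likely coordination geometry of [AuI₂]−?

linear

Ligand charges: each iodide is −1. With an overall charge of −1 the gold centre must be in the +1 oxidation state.
Group 11 minus oxidation state 1 gives a d¹⁰ configuration.
Coordination number: 2.
A d¹⁰ ion with only two ligands adopts a linear arrangement (sp hybridisation; no CFSE preference).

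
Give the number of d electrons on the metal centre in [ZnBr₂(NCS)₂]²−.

d¹⁰

Ligand charges: each bromide is −1; each isothiocyanate is −1. With an overall charge of −2 the zinc centre must be in the +2 oxidation state.
Group 12 minus oxidation state 2 gives a d¹⁰ configuration.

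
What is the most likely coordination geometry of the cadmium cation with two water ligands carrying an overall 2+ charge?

linear

Ligand charges: water is neutral. With an overall charge of +2 the cadmium centre must be in the +2 oxidation state.
Group 12 minus oxidation state 2 gives a d¹⁰ configuration.
Coordination number: 2.
A d¹⁰ ion with only two ligands adopts a linear arrangement (sp hybridisation; no CFSE preference).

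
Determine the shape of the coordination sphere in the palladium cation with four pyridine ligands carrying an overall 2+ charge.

square planar

Summing ligand charges against the +2 overall charge gives an oxidation state of +2 for palladium.
Pd sits in group 10, so the d-electron count is 10 − 2 = 8.
Coordination number: 4.
A 4d d⁸ ion has a large crystal-field splitting; square planar leaves the high-energy d_{x²−y²} orbital empty and maximises CFSE.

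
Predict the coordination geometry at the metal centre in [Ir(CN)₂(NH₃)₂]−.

Summing ligand charges against the −1 overall charge gives an oxidation state of +1 for iridium.
Group 9 minus oxidation state 1 gives a d⁸ configuration.
With 4 monodentate ligands the coordination number is 4.
A 5d d⁸ ion has a large crystal-field splitting; square planar leaves the high-energy d_{x²−y²} orbital empty and maximises CFSE.

square planar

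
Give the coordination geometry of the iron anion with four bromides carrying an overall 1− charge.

Ligand charges: each bromide is −1. With an overall charge of −1 the iron centre must be in the +3 oxidation state.
Fe sits in group 8, so the d-electron count is 8 − 3 = 5.
With 4 monodentate ligands the coordination number is 4.
Bromide is a weak-field ligand.
A high-spin d⁵ ion has zero CFSE in either geometry, so four ligands adopt the sterically favoured tetrahedral geometry.

tetrahedral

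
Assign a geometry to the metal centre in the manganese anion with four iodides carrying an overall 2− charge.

Summing ligand charges against the −2 overall charge gives an oxidation state of +2 for manganese.
Mn sits in group 7, so the d-electron count is 7 − 2 = 5.
With 4 monodentate ligands the coordination number is 4.
Iodide is a weak-field ligand.
A high-spin d⁵ ion has zero CFSE in either geometry, so four ligands adopt the sterically favoured tetrahedral geometry.

tetrahedral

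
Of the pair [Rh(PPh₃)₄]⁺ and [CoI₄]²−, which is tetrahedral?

[CoI₄]²−

For [Rh(PPh₃)₄]⁺: Ligand charges: triphenylphosphine is neutral. With an overall charge of +1 the rhodium centre must be in the +1 oxidation state. Rhodium is a group-9 element; Rh(I) is therefore d⁸. A 4d d⁸ ion has a large crystal-field splitting; square planar leaves the high-energy d_{x²−y²} orbital empty and maximises CFSE. → square planar.
For [CoI₄]²−: Each iodide is −1; balancing the −2 overall charge requires Co(II). Cobalt is a group-9 element; Co(II) is therefore d⁷. For a high-spin 3d d⁷ ion with weak-field ligands the small Δₜ gives little square-planar CFSE advantage, so four ligands adopt the sterically favoured tetrahedral geometry. → tetrahedral.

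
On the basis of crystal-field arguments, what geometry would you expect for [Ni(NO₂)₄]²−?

square planar

Ligand charges: each nitro (N-bound nitrite) is −1. With an overall charge of −2 the nickel centre must be in the +2 oxidation state.
Nickel is a group-10 element; Ni(II) is therefore d⁸.
Coordination number: 4.
Nitro (N-bound nitrite) is a strong-field ligand (high in the spectrochemical series).
A 3d d⁸ ion with strong-field ligands gains enough CFSE to favour square planar over tetrahedral.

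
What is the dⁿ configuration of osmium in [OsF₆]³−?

d5

Each fluoride is −1; balancing the −3 overall charge requires Os(III).
Osmium is a group-8 element; Os(III) is therefore d⁵.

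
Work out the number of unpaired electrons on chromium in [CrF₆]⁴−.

Ligand charges: each fluoride is −1. With an overall charge of −4 the chromium centre must be in the +2 oxidation state.
Cr sits in group 6, so the d-electron count is 6 − 2 = 4.
The spin state decides the count: Fluoride is a weak-field ligand for a first-row metal, so the complex is high-spin.
An octahedral high-spin d⁴ ion is t₂g³e_g¹, giving 4 unpaired electrons.

4 unpaired electrons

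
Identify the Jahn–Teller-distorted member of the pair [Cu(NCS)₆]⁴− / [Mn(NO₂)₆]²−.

[Cu(NCS)₆]⁴−: Each isothiocyanate is −1; balancing the −4 overall charge requires Cu(II). Group 11 minus oxidation state 2 gives a d⁹ configuration. The t₂g⁶e_g³ configuration has an unevenly filled e_g set; the Jahn–Teller theorem predicts a tetragonal distortion (typically axial elongation) to lift the degeneracy.
[Mn(NO₂)₆]²−: Ligand charges: each nitro (N-bound nitrite) is −1. With an overall charge of −2 the manganese centre must be in the +4 oxidation state. Mn sits in group 7, so the d-electron count is 7 − 4 = 3. The d³ configuration leaves the e_g set evenly filled (or empty) — no strong Jahn–Teller driving force.

[Cu(NCS)₆]⁴−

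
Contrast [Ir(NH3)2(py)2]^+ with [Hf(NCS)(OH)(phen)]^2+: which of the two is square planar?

[Ir(NH3)2(py)2]^+

For [Ir(NH3)2(py)2]^+: Summing ligand charges against the +1 overall charge gives an oxidation state of +1 for iridium. Iridium is a group-9 element; Ir(I) is therefore d⁸. A 5d d⁸ ion has a large crystal-field splitting; square planar leaves the high-energy d_{x²−y²} orbital empty and maximises CFSE. → square planar.
For [Hf(NCS)(OH)(phen)]^2+: Ligand charges: each isothiocyanate is −1; each hydroxide is −1; 1,10-phenanthroline is neutral. With an overall charge of +2 the hafnium centre must be in the +4 oxidation state. Hafnium is a group-4 element; Hf(IV) is therefore d⁰. A d⁰ ion has no crystal-field stabilisation preference between square planar and tetrahedral, so four ligands adopt the sterically favoured tetrahedral geometry. → tetrahedral.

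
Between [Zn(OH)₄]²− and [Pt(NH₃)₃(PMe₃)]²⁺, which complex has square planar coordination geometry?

For [Zn(OH)₄]²−: Summing ligand charges against the −2 overall charge gives an oxidation state of +2 for zinc. Group 12 minus oxidation state 2 gives a d¹⁰ configuration. A d¹⁰ ion has no crystal-field stabilisation preference between square planar and tetrahedral, so four ligands adopt the sterically favoured tetrahedral geometry. → tetrahedral.
For [Pt(NH₃)₃(PMe₃)]²⁺: Summing ligand charges against the +2 overall charge gives an oxidation state of +2 for platinum. Pt sits in group 10, so the d-electron count is 10 − 2 = 8. A 5d d⁸ ion has a large crystal-field splitting; square planar leaves the high-energy d_{x²−y²} orbital empty and maximises CFSE. → square planar.

[Pt(NH₃)₃(PMe₃)]²⁺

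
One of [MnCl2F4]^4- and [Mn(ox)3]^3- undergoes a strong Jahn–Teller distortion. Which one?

[MnCl2F4]^4-: Ligand charges: each chloride is −1; each fluoride is −1. With an overall charge of −4 the manganese centre must be in the +2 oxidation state. Group 7 minus oxidation state 2 gives a d⁵ configuration. Chloride and fluoride are weak-field ligands for a first-row metal, so the complex is high-spin. The d⁵ configuration leaves the e_g set evenly filled (or empty) — no strong Jahn–Teller driving force.
[Mn(ox)3]^3-: Ligand charges: each oxalate is −2. With an overall charge of −3 the manganese centre must be in the +3 oxidation state. Manganese is a group-7 element; Mn(III) is therefore d⁴. Oxalate is a weak-field ligand for a first-row metal, so the complex is high-spin. The t₂g³e_g¹ (high-spin) configuration has an unevenly filled e_g set; the Jahn–Teller theorem predicts a tetragonal distortion (typically axial elongation) to lift the degeneracy.

[Mn(ox)3]^3-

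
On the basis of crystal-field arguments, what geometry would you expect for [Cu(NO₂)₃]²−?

Ligand charges: each nitro (N-bound nitrite) is −1. With an overall charge of −2 the copper centre must be in the +1 oxidation state.
Group 11 minus oxidation state 1 gives a d¹⁰ configuration.
Coordination number: 3.
Three ligands around a d¹⁰ centre minimise repulsion in a trigonal-planar arrangement.

trigonal planar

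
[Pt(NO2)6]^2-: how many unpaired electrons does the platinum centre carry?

0

Ligand charges: each nitro (N-bound nitrite) is −1. With an overall charge of −2 the platinum centre must be in the +4 oxidation state.
Platinum is a group-10 element; Pt(IV) is therefore d⁶.
The spin state decides the count: a 5d ion has a large Δₒ and is invariably low-spin.
An octahedral low-spin d⁶ ion is t₂g⁶e_g⁰, giving 0 unpaired electrons.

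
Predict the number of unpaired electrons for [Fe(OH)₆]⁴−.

4

Each hydroxide is −1; balancing the −4 overall charge requires Fe(II).
Group 8 minus oxidation state 2 gives a d⁶ configuration.
The spin state decides the count: Hydroxide is a weak-field ligand for a first-row metal, so the complex is high-spin.
An octahedral high-spin d⁶ ion is t₂g⁴e_g², giving 4 unpaired electrons.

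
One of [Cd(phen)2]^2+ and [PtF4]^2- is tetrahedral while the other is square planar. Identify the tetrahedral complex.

For [Cd(phen)2]^2+: Ligand charges: 1,10-phenanthroline is neutral. With an overall charge of +2 the cadmium centre must be in the +2 oxidation state. Cd sits in group 12, so the d-electron count is 12 − 2 = 10. A d¹⁰ ion has no crystal-field stabilisation preference between square planar and tetrahedral, so four ligands adopt the sterically favoured tetrahedral geometry. → tetrahedral.
For [PtF4]^2-: Summing ligand charges against the −2 overall charge gives an oxidation state of +2 for platinum. Group 10 minus oxidation state 2 gives a d⁸ configuration. A 5d d⁸ ion has a large crystal-field splitting; square planar leaves the high-energy d_{x²−y²} orbital empty and maximises CFSE. → square planar.

[Cd(phen)2]^2+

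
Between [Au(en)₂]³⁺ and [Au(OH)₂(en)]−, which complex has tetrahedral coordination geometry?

For [Au(en)₂]³⁺: Ligand charges: ethylenediamine is neutral. With an overall charge of +3 the gold centre must be in the +3 oxidation state. Au sits in group 11, so the d-electron count is 11 − 3 = 8. A 5d d⁸ ion has a large crystal-field splitting; square planar leaves the high-energy d_{x²−y²} orbital empty and maximises CFSE. → square planar.
For [Au(OH)₂(en)]−: Summing ligand charges against the −1 overall charge gives an oxidation state of +1 for gold. Au sits in group 11, so the d-electron count is 11 − 1 = 10. A d¹⁰ ion has no crystal-field stabilisation preference between square planar and tetrahedral, so four ligands adopt the sterically favoured tetrahedral geometry. → tetrahedral.

[Au(OH)₂(en)]−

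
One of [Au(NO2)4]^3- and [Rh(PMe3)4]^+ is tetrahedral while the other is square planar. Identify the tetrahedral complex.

For [Au(NO2)4]^3-: Ligand charges: each nitro (N-bound nitrite) is −1. With an overall charge of −3 the gold centre must be in the +1 oxidation state. Gold is a group-11 element; Au(I) is therefore d¹⁰. A d¹⁰ ion has no crystal-field stabilisation preference between square planar and tetrahedral, so four ligands adopt the sterically favoured tetrahedral geometry. → tetrahedral.
For [Rh(PMe3)4]^+: Trimethylphosphine is neutral; balancing the +1 overall charge requires Rh(I). Rhodium is a group-9 element; Rh(I) is therefore d⁸. A 4d d⁸ ion has a large crystal-field splitting; square planar leaves the high-energy d_{x²−y²} orbital empty and maximises CFSE. → square planar.

[Au(NO2)4]^3-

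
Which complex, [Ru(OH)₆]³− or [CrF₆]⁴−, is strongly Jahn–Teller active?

[CrF₆]⁴−

[Ru(OH)₆]³−: Each hydroxide is −1; balancing the −3 overall charge requires Ru(III). Group 8 minus oxidation state 3 gives a d⁵ configuration. A 4d ion has a large Δₒ and is invariably low-spin. The d⁵ configuration leaves the e_g set evenly filled (or empty) — no strong Jahn–Teller driving force.
[CrF₆]⁴−: Ligand charges: each fluoride is −1. With an overall charge of −4 the chromium centre must be in the +2 oxidation state. Chromium is a group-6 element; Cr(II) is therefore d⁴. Fluoride is a weak-field ligand for a first-row metal, so the complex is high-spin. The t₂g³e_g¹ (high-spin) configuration has an unevenly filled e_g set; the Jahn–Teller theorem predicts a tetragonal distortion (typically axial elongation) to lift the degeneracy.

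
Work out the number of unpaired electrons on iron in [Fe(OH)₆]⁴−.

4 unpaired electrons

Summing ligand charges against the −4 overall charge gives an oxidation state of +2 for iron.
Iron is a group-8 element; Fe(II) is therefore d⁶.
The spin state decides the count: Hydroxide is a weak-field ligand for a first-row metal, so the complex is high-spin.
An octahedral high-spin d⁶ ion is t₂g⁴e_g², giving 4 unpaired electrons.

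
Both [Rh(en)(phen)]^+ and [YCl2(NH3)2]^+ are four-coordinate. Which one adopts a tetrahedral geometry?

For [Rh(en)(phen)]^+: Ligand charges: ethylenediamine is neutral; 1,10-phenanthroline is neutral. With an overall charge of +1 the rhodium centre must be in the +1 oxidation state. Rh sits in group 9, so the d-electron count is 9 − 1 = 8. A 4d d⁸ ion has a large crystal-field splitting; square planar leaves the high-energy d_{x²−y²} orbital empty and maximises CFSE. → square planar.
For [YCl2(NH3)2]^+: Each chloride is −1; ammonia is neutral; balancing the +1 overall charge requires Y(III). Group 3 minus oxidation state 3 gives a d⁰ configuration. A d⁰ ion has no crystal-field stabilisation preference between square planar and tetrahedral, so four ligands adopt the sterically favoured tetrahedral geometry. → tetrahedral.

[YCl2(NH3)2]^+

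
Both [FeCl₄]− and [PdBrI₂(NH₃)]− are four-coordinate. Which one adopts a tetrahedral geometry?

For [FeCl₄]−: Ligand charges: each chloride is −1. With an overall charge of −1 the iron centre must be in the +3 oxidation state. Iron is a group-8 element; Fe(III) is therefore d⁵. A high-spin d⁵ ion has zero CFSE in either geometry, so four ligands adopt the sterically favoured tetrahedral geometry. → tetrahedral.
For [PdBrI₂(NH₃)]−: Each bromide is −1; each iodide is −1; ammonia is neutral; balancing the −1 overall charge requires Pd(II). Group 10 minus oxidation state 2 gives a d⁸ configuration. A 4d d⁸ ion has a large crystal-field splitting; square planar leaves the high-energy d_{x²−y²} orbital empty and maximises CFSE. → square planar.

[FeCl₄]−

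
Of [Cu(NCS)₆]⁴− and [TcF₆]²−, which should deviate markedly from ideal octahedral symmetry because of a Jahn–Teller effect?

[Cu(NCS)₆]⁴−

[Cu(NCS)₆]⁴−: Ligand charges: each isothiocyanate is −1. With an overall charge of −4 the copper centre must be in the +2 oxidation state. Group 11 minus oxidation state 2 gives a d⁹ configuration. The t₂g⁶e_g³ configuration has an unevenly filled e_g set; the Jahn–Teller theorem predicts a tetragonal distortion (typically axial elongation) to lift the degeneracy.
[TcF₆]²−: Ligand charges: each fluoride is −1. With an overall charge of −2 the technetium centre must be in the +4 oxidation state. Group 7 minus oxidation state 4 gives a d³ configuration. The d³ configuration leaves the e_g set evenly filled (or empty) — no strong Jahn–Teller driving force.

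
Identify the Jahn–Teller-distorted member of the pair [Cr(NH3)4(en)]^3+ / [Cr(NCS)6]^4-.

[Cr(NH3)4(en)]^3+: Summing ligand charges against the +3 overall charge gives an oxidation state of +3 for chromium. Cr sits in group 6, so the d-electron count is 6 − 3 = 3. The d³ configuration leaves the e_g set evenly filled (or empty) — no strong Jahn–Teller driving force.
[Cr(NCS)6]^4-: Ligand charges: each isothiocyanate is −1. With an overall charge of −4 the chromium centre must be in the +2 oxidation state. Group 6 minus oxidation state 2 gives a d⁴ configuration. Isothiocyanate is a weak-field ligand for a first-row metal, so the complex is high-spin. The t₂g³e_g¹ (high-spin) configuration has an unevenly filled e_g set; the Jahn–Teller theorem predicts a tetragonal distortion (typically axial elongation) to lift the degeneracy.

[Cr(NCS)6]^4-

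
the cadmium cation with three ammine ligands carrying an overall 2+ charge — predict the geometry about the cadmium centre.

trigonal planar

Summing ligand charges against the +2 overall charge gives an oxidation state of +2 for cadmium.
Cadmium is a group-12 element; Cd(II) is therefore d¹⁰.
With 3 monodentate ligands the coordination number is 3.
Three ligands around a d¹⁰ centre minimise repulsion in a trigonal-planar arrangement.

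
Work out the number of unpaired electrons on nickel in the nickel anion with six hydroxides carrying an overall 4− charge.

Each hydroxide is −1; balancing the −4 overall charge requires Ni(II).
Ni sits in group 10, so the d-electron count is 10 − 2 = 8.
In an octahedral field the d⁸ configuration is t₂g⁶e_g² (only one arrangement possible), giving 2 unpaired electrons.

2 unpaired electrons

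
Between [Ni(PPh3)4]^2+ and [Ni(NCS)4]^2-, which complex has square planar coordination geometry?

For [Ni(PPh3)4]^2+: Summing ligand charges against the +2 overall charge gives an oxidation state of +2 for nickel. Nickel is a group-10 element; Ni(II) is therefore d⁸. Triphenylphosphine is a strong-field ligand (high in the spectrochemical series). A 3d d⁸ ion with strong-field ligands gains enough CFSE to favour square planar over tetrahedral. → square planar.
For [Ni(NCS)4]^2-: Ligand charges: each isothiocyanate is −1. With an overall charge of −2 the nickel centre must be in the +2 oxidation state. Group 10 minus oxidation state 2 gives a d⁸ configuration. Isothiocyanate is a weak-field ligand. With weak-field ligands the CFSE gain from square planar is small, so a 3d d⁸ ion takes the sterically preferred tetrahedral geometry. → tetrahedral.

[Ni(PPh3)4]^2+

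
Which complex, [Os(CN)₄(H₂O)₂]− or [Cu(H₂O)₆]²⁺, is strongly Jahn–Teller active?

[Cu(H₂O)₆]²⁺

[Os(CN)₄(H₂O)₂]−: Summing ligand charges against the −1 overall charge gives an oxidation state of +3 for osmium. Os sits in group 8, so the d-electron count is 8 − 3 = 5. A 5d ion has a large Δₒ and is invariably low-spin. The d⁵ configuration leaves the e_g set evenly filled (or empty) — no strong Jahn–Teller driving force.
[Cu(H₂O)₆]²⁺: Water is neutral; balancing the +2 overall charge requires Cu(II). Cu sits in group 11, so the d-electron count is 11 − 2 = 9. The t₂g⁶e_g³ configuration has an unevenly filled e_g set; the Jahn–Teller theorem predicts a tetragonal distortion (typically axial elongation) to lift the degeneracy.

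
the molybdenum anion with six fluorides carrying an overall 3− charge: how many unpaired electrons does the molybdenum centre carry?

Ligand charges: each fluoride is −1. With an overall charge of −3 the molybdenum centre must be in the +3 oxidation state.
Molybdenum is a group-6 element; Mo(III) is therefore d³.
In an octahedral field the d³ configuration is t₂g³e_g⁰ (only one arrangement possible), giving 3 unpaired electrons.

3 unpaired electrons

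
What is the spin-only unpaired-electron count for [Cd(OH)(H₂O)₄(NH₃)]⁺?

0 unpaired electrons

Each hydroxide is −1; water is neutral; ammonia is neutral; balancing the +1 overall charge requires Cd(II).
Cadmium is a group-12 element; Cd(II) is therefore d¹⁰.
In an octahedral field the d¹⁰ configuration is t₂g⁶e_g⁴, giving 0 unpaired electrons.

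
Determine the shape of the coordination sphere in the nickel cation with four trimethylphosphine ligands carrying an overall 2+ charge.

Ligand charges: trimethylphosphine is neutral. With an overall charge of +2 the nickel centre must be in the +2 oxidation state.
Nickel is a group-10 element; Ni(II) is therefore d⁸.
Coordination number: 4.
Trimethylphosphine is a strong-field ligand (high in the spectrochemical series).
A 3d d⁸ ion with strong-field ligands gains enough CFSE to favour square planar over tetrahedral.

square planar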